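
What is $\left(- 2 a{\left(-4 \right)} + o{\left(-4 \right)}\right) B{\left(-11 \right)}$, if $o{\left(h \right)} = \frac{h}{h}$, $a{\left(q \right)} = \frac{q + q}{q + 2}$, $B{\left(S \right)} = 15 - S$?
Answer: $-182$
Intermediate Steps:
$a{\left(q \right)} = \frac{2 q}{2 + q}$
$o{\left(h \right)} = 1$
$\left(- 2 a{\left(-4 \right)} + o{\left(-4 \right)}\right) B{\left(-11 \right)} = \left(- 2 \cdot 2 \left(-4\right) \frac{1}{2 - 4} + 1\right) \left(15 - -11\right) = \left(- 2 \cdot 2 \left(-4\right) \frac{1}{-2} + 1\right) \left(15 + 11\right) = \left(- 2 \cdot 2 \left(-4\right) \left(- \frac{1}{2}\right) + 1\right) 26 = \left(\left(-2\right) 4 + 1\right) 26 = \left(-8 + 1\right) 26 = \left(-7\right) 26 = -182$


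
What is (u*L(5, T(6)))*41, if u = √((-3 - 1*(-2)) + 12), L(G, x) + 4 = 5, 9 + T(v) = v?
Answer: 41*√11 ≈ 135.98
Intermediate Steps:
T(v) = -9 + v
L(G, x) = 1 (L(G, x) = -4 + 5 = 1)
u = √11 (u = √((-3 + 2) + 12) = √(-1 + 12) = √11 ≈ 3.3166)
(u*L(5, T(6)))*41 = (√11*1)*41 = √11*41 = 41*√11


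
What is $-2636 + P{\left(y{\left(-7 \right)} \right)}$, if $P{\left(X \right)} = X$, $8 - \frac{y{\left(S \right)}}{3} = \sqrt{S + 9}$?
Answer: $-2612 - 3 \sqrt{2} \approx -2616.2$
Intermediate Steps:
$y{\left(S \right)} = 24 - 3 \sqrt{9 + S}$ ($y{\left(S \right)} = 24 - 3 \sqrt{S + 9} = 24 - 3 \sqrt{9 + S}$)
$-2636 + P{\left(y{\left(-7 \right)} \right)} = -2636 + \left(24 - 3 \sqrt{9 - 7}\right) = -2636 + \left(24 - 3 \sqrt{2}\right) = -2612 - 3 \sqrt{2}$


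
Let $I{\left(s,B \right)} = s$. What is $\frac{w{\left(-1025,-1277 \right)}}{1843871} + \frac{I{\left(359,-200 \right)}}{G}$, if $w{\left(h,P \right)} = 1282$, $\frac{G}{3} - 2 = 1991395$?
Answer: $\frac{489462503}{647978678433} \approx 0.00075537$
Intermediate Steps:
$G = 5974191$ ($G = 6 + 3 \cdot 1991395 = 6 + 5974185 = 5974191$)
$\frac{w{\left(-1025,-1277 \right)}}{1843871} + \frac{I{\left(359,-200 \right)}}{G} = \frac{1282}{1843871} + \frac{359}{5974191} = \frac{489462503}{647978678433}$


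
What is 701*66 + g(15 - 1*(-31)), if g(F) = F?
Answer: 46312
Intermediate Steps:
701*66 + g(15 - 1*(-31)) = 701*66 + (15 - 1*(-31)) = 46266 + (15 + 31) = 46266 + 46 = 46312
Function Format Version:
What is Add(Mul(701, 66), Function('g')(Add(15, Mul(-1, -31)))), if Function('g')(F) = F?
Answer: 46312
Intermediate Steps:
Add(Mul(701, 66), Function('g')(Add(15, Mul(-1, -31)))) = Add(Mul(701, 66), Add(15, Mul(-1, -31))) = Add(46266, Add(15, 31)) = Add(46266, 46) = 46312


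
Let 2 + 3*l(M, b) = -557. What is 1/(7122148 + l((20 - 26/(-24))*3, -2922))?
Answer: 3/21365885 ≈ 1.4041e-7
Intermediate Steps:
l(M, b) = -559/3 (l(M, b) = -⅔ + (⅓)*(-557) = -⅔ - 557/3 = -559/3)
1/(7122148 + l((20 - 26/(-24))*3, -2922)) = 1/(7122148 - 559/3) = 1/(21365885/3) = 3/21365885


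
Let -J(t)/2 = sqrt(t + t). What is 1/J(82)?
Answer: -sqrt(41)/164 ≈ -0.039043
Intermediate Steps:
J(t) = -2*sqrt(2)*sqrt(t) (J(t) = -2*sqrt(t + t) = -2*sqrt(2)*sqrt(t))
1/J(82) = 1/(-2*sqrt(2)*sqrt(82)) = 1/(-4*sqrt(41)) = -sqrt(41)/164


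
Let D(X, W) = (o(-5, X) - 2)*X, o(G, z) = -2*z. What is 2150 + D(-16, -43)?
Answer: 1670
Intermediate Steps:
D(X, W) = X*(-2 - 2*X) (D(X, W) = (-2*X - 2)*X = (-2 - 2*X)*X = X*(-2 - 2*X))
2150 + D(-16, -43) = 2150 - 2*(-16)*(1 - 16) = 2150 - 2*(-16)*(-15) = 2150 - 480 = 1670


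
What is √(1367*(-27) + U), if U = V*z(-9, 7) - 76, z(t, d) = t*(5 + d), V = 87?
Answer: I*√46381 ≈ 215.36*I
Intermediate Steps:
U = -9472 (U = 87*(-9*(5 + 7)) - 76 = 87*(-9*12) - 76 = 87*(-108) - 76 = -9396 - 76 = -9472)
√(1367*(-27) + U) = √(1367*(-27) - 9472) = √(-36909 - 9472) = √(-46381) = I*√46381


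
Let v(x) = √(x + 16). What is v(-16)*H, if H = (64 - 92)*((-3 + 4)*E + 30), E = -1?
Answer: 0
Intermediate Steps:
v(x) = √(16 + x)
H = -812 (H = (64 - 92)*((-3 + 4)*(-1) + 30) = -28*(1*(-1) + 30) = -28*(-1 + 30) = -28*29 = -812)
v(-16)*H = √(16 - 16)*(-812) = √0*(-812) = 0*(-812) = 0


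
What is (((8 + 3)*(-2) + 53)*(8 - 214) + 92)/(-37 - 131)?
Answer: 1049/28 ≈ 37.464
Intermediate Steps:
(((8 + 3)*(-2) + 53)*(8 - 214) + 92)/(-37 - 131) = ((11*(-2) + 53)*(-206) + 92)/(-168) = ((-22 + 53)*(-206) + 92)*(-1/168) = (31*(-206) + 92)*(-1/168) = (-6386 + 92)*(-1/168) = -6294*(-1/168) = 1049/28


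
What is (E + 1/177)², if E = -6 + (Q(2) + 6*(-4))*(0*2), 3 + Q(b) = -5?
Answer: 1125721/31329 ≈ 35.932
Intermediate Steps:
Q(b) = -8 (Q(b) = -3 - 5 = -8)
E = -6 (E = -6 + (-8 + 6*(-4))*(0*2) = -6 + (-8 - 24)*0 = -6 - 32*0 = -6 + 0 = -6)
(E + 1/177)² = (-6 + 1/177)² = (-1061/177)² = 1125721/31329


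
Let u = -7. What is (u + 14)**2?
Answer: 49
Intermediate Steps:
(u + 14)**2 = (-7 + 14)**2 = 7**2 = 49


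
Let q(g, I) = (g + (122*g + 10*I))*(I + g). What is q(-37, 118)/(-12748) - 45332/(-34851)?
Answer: 10093992737/444280548 ≈ 22.720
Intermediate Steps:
q(g, I) = (I + g)*(10*I + 123*g) (q(g, I) = (g + (10*I + 122*g))*(I + g) = (10*I + 123*g)*(I + g) = (I + g)*(10*I + 123*g))
q(-37, 118)/(-12748) - 45332/(-34851) = (10*118² + 123*(-37)² + 133*118*(-37))/(-12748) - 45332/(-34851) = (10*13924 + 123*1369 - 580678)*(-1/12748) - 45332*(-1/34851) = (139240 + 168387 - 580678)*(-1/12748) + 45332/34851 = -273051*(-1/12748) + 45332/34851 = 273051/12748 + 45332/34851 = 10093992737/444280548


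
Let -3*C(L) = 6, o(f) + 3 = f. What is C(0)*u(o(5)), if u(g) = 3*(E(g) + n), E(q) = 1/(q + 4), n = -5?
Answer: 29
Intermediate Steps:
o(f) = -3 + f
E(q) = 1/(4 + q)
C(L) = -2 (C(L) = -⅓*6 = -2)
u(g) = -15 + 3/(4 + g) (u(g) = 3*(1/(4 + g) - 5) = 3*(-5 + 1/(4 + g)) = -15 + 3/(4 + g))
C(0)*u(o(5)) = -6*(-19 - 5*(-3 + 5))/(4 + (-3 + 5)) = -6*(-19 - 5*2)/(4 + 2) = -6*(-19 - 10)/6 = -6*(-29)/6 = -2*(-29/2) = 29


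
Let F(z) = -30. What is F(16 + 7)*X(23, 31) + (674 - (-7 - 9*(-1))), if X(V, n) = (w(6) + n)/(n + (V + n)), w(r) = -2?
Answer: 11250/17 ≈ 661.76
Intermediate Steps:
X(V, n) = (-2 + n)/(V + 2*n) (X(V, n) = (-2 + n)/(n + (V + n)) = (-2 + n)/(V + 2*n))
F(16 + 7)*X(23, 31) + (674 - (-7 - 9*(-1))) = -30*(-2 + 31)/(23 + 2*31) + (674 - (-7 - 9*(-1))) = -30*29/(23 + 62) + (674 - (-7 + 9)) = -30*29/85 + (674 - 1*2) = -6*29/17 + (674 - 2) = -30*29/85 + 672 = -174/17 + 672 = 11250/17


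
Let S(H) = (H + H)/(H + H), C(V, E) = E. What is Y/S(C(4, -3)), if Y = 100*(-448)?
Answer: -44800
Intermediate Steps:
S(H) = 1 (S(H) = (2*H)/((2*H)) = (2*H)*(1/(2*H)) = 1)
Y = -44800
Y/S(C(4, -3)) = -44800/1 = -44800*1 = -44800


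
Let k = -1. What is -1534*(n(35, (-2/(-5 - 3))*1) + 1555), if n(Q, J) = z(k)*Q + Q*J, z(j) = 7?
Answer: -5549245/2 ≈ -2.7746e+6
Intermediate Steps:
n(Q, J) = 7*Q + J*Q (n(Q, J) = 7*Q + Q*J = 7*Q + J*Q)
-1534*(n(35, (-2/(-5 - 3))*1) + 1555) = -1534*(35*(7 + (-2/(-5 - 3))*1) + 1555) = -1534*(35*(7 + (-2/(-8))*1) + 1555) = -1534*(35*(7 - 1/8*(-2)*1) + 1555) = -1534*(35*(7 + (1/4)*1) + 1555) = -1534*(35*(7 + 1/4) + 1555) = -1534*(35*(29/4) + 1555) = -1534*(1015/4 + 1555) = -1534*7235/4 = -5549245/2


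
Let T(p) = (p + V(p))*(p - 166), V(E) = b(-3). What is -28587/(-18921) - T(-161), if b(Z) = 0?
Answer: -332035100/6307 ≈ -52646.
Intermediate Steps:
V(E) = 0
T(p) = p*(-166 + p) (T(p) = (p + 0)*(p - 166) = p*(-166 + p))
-28587/(-18921) - T(-161) = -28587/(-18921) - (-161)*(-166 - 161) = -28587*(-1/18921) - (-161)*(-327) = 9529/6307 - 1*52647 = 9529/6307 - 52647 = -332035100/6307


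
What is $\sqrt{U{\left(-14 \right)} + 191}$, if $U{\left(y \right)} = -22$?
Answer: $13$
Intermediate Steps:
$\sqrt{U{\left(-14 \right)} + 191} = \sqrt{-22 + 191} = \sqrt{169} = 13$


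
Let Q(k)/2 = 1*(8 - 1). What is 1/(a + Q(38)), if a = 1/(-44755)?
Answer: 44755/626569 ≈ 0.071429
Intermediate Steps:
Q(k) = 14 (Q(k) = 2*(1*(8 - 1)) = 2*(1*7) = 2*7 = 14)
a = -1/44755 ≈ -2.2344e-5
1/(a + Q(38)) = 1/(-1/44755 + 14) = 1/(626569/44755) = 44755/626569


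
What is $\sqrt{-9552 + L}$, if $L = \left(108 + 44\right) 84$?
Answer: $4 \sqrt{201} \approx 56.71$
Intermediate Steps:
$L = 12768$ ($L = 152 \cdot 84 = 12768$)
$\sqrt{-9552 + L} = \sqrt{-9552 + 12768} = \sqrt{3216} = 4 \sqrt{201}$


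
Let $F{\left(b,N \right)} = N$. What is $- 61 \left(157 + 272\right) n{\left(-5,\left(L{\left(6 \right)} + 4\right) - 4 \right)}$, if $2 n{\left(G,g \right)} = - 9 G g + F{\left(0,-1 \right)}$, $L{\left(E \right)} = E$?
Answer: $- \frac{7039461}{2} \approx -3.5197 \cdot 10^{6}$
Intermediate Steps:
$n{\left(G,g \right)} = - \frac{1}{2} - \frac{9 G g}{2}$ ($n{\left(G,g \right)} = \frac{- 9 G g - 1}{2} = \frac{-1 - 9 G g}{2} = - \frac{1}{2} - \frac{9 G g}{2}$)
$- 61 \left(157 + 272\right) n{\left(-5,\left(L{\left(6 \right)} + 4\right) - 4 \right)} = - 61 \left(157 + 272\right) \left(- \frac{1}{2} - - \frac{45 \left(\left(6 + 4\right) - 4\right)}{2}\right) = \left(-61\right) 429 \left(- \frac{1}{2} - - \frac{45 \left(10 - 4\right)}{2}\right) = - 26169 \left(- \frac{1}{2} - \left(- \frac{45}{2}\right) 6\right) = - 26169 \left(- \frac{1}{2} + 135\right) = \left(-26169\right) \frac{269}{2} = - \frac{7039461}{2}$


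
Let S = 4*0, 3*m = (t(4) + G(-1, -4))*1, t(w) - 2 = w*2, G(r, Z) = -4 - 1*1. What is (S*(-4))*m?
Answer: 0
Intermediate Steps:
G(r, Z) = -5 (G(r, Z) = -4 - 1 = -5)
t(w) = 2 + 2*w (t(w) = 2 + w*2 = 2 + 2*w)
m = 5/3 (m = (((2 + 2*4) - 5)*1)/3 = (((2 + 8) - 5)*1)/3 = ((10 - 5)*1)/3 = (5*1)/3 = (1/3)*5 = 5/3 ≈ 1.6667)
S = 0
(S*(-4))*m = (0*(-4))*(5/3) = 0*(5/3) = 0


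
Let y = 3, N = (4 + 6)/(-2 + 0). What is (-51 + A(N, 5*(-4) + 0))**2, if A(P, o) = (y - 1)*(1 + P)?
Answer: 3481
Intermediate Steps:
N = -5 (N = 10/(-2) = 10*(-1/2) = -5)
A(P, o) = 2 + 2*P (A(P, o) = (3 - 1)*(1 + P) = 2*(1 + P) = 2 + 2*P)
(-51 + A(N, 5*(-4) + 0))**2 = (-51 + (2 + 2*(-5)))**2 = (-51 + (2 - 10))**2 = (-51 - 8)**2 = (-59)**2 = 3481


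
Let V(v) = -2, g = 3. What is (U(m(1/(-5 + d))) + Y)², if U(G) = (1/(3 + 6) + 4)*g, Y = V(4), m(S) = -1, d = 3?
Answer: 961/9 ≈ 106.78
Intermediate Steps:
Y = -2
U(G) = 37/3 (U(G) = (1/(3 + 6) + 4)*3 = (1/9 + 4)*3 = (⅑ + 4)*3 = (37/9)*3 = 37/3)
(U(m(1/(-5 + d))) + Y)² = (37/3 - 2)² = (31/3)² = 961/9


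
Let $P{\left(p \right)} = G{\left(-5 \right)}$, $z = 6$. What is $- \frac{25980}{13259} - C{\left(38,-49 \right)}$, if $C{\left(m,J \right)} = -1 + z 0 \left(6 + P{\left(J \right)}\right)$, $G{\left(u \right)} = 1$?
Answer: $- \frac{12721}{13259} \approx -0.95942$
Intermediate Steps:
$P{\left(p \right)} = 1$
$C{\left(m,J \right)} = -1$ ($C{\left(m,J \right)} = -1 + 6 \cdot 0 \left(6 + 1\right) = -1 + 6 \cdot 0 \cdot 7 = -1 + 6 \cdot 0 = -1 + 0 = -1$)
$- \frac{25980}{13259} - C{\left(38,-49 \right)} = - \frac{25980}{13259} - -1 = \left(-25980\right) \frac{1}{13259} + 1 = - \frac{25980}{13259} + 1 = - \frac{12721}{13259}$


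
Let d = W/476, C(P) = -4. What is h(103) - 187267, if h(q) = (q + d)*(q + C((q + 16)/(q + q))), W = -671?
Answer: -84351749/476 ≈ -1.7721e+5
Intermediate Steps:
d = -671/476 ≈ -1.4097
h(q) = (-4 + q)*(-671/476 + q) (h(q) = (q - 671/476)*(q - 4) = (-671/476 + q)*(-4 + q) = (-4 + q)*(-671/476 + q))
h(103) - 187267 = (671/119 + 103² - 2575/476*103) - 187267 = (671/119 + 10609 - 265225/476) - 187267 = 4787343/476 - 187267 = -84351749/476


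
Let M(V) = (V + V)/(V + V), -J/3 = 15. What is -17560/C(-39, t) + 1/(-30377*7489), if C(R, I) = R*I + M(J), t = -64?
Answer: -3994783281177/568050902441 ≈ -7.0324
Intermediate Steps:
J = -45 (J = -3*15 = -45)
M(V) = 1 (M(V) = (2*V)/((2*V)) = (2*V)*(1/(2*V)) = 1)
C(R, I) = 1 + I*R (C(R, I) = R*I + 1 = I*R + 1 = 1 + I*R)
-17560/C(-39, t) + 1/(-30377*7489) = -17560/(1 - 64*(-39)) + 1/(-30377*7489) = -17560/(1 + 2496) - 1/30377*1/7489 = -17560/2497 - 1/227493353 = -3994783281177/568050902441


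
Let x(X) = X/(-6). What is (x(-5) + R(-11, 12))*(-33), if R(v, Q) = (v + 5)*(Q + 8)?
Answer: 7865/2 ≈ 3932.5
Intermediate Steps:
R(v, Q) = (5 + v)*(8 + Q)
x(X) = -X/6
(x(-5) + R(-11, 12))*(-33) = (-⅙*(-5) + (40 + 5*12 + 8*(-11) + 12*(-11)))*(-33) = (⅚ + (40 + 60 - 88 - 132))*(-33) = (⅚ - 120)*(-33) = -715/6*(-33) = 7865/2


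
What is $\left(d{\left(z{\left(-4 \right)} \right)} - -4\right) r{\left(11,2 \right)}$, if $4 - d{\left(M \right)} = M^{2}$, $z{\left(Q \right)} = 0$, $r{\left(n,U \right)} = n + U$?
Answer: $104$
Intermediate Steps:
$r{\left(n,U \right)} = U + n$
$d{\left(M \right)} = 4 - M^{2}$
$\left(d{\left(z{\left(-4 \right)} \right)} - -4\right) r{\left(11,2 \right)} = \left(\left(4 - 0^{2}\right) - -4\right) \left(2 + 11\right) = \left(\left(4 - 0\right) + 4\right) 13 = \left(\left(4 + 0\right) + 4\right) 13 = \left(4 + 4\right) 13 = 8 \cdot 13 = 104$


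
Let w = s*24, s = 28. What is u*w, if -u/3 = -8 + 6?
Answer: 4032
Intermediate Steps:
u = 6 (u = -3*(-8 + 6) = -3*(-2) = 6)
w = 672 (w = 28*24 = 672)
u*w = 6*672 = 4032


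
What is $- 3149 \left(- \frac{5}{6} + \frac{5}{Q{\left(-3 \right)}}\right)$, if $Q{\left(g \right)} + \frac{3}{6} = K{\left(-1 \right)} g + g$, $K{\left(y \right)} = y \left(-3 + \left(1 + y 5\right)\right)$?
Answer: $\frac{960445}{294} \approx 3266.8$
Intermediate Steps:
$K{\left(y \right)} = y \left(-2 + 5 y\right)$ ($K{\left(y \right)} = y \left(-3 + \left(1 + 5 y\right)\right) = y \left(-2 + 5 y\right)$)
$Q{\left(g \right)} = - \frac{1}{2} + 8 g$ ($Q{\left(g \right)} = - \frac{1}{2} + \left(- (-2 + 5 \left(-1\right)) g + g\right) = - \frac{1}{2} + \left(- (-2 - 5) g + g\right) = - \frac{1}{2} + \left(\left(-1\right) \left(-7\right) g + g\right) = - \frac{1}{2} + \left(7 g + g\right) = - \frac{1}{2} + 8 g$)
$- 3149 \left(- \frac{5}{6} + \frac{5}{Q{\left(-3 \right)}}\right) = - 3149 \left(- \frac{5}{6} + \frac{5}{- \frac{1}{2} + 8 \left(-3\right)}\right) = - 3149 \left(\left(-5\right) \frac{1}{6} + \frac{5}{- \frac{1}{2} - 24}\right) = - 3149 \left(- \frac{5}{6} + \frac{5}{- \frac{49}{2}}\right) = - 3149 \left(- \frac{5}{6} + 5 \left(- \frac{2}{49}\right)\right) = - 3149 \left(- \frac{5}{6} - \frac{10}{49}\right) = \left(-3149\right) \left(- \frac{305}{294}\right) = \frac{960445}{294}$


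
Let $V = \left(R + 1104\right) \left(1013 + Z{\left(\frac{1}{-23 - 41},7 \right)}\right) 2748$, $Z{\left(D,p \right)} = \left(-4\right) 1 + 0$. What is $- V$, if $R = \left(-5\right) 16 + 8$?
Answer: $-2861459424$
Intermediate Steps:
$Z{\left(D,p \right)} = -4$ ($Z{\left(D,p \right)} = -4 + 0 = -4$)
$R = -72$ ($R = -80 + 8 = -72$)
$V = 2861459424$ ($V = \left(-72 + 1104\right) \left(1013 - 4\right) 2748 = 1032 \cdot 1009 \cdot 2748 = 1041288 \cdot 2748 = 2861459424$)
$- V = \left(-1\right) 2861459424 = -2861459424$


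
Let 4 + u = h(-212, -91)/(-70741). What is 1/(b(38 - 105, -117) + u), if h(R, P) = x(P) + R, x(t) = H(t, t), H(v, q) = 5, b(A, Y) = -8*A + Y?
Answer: 70741/29357722 ≈ 0.0024096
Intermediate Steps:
b(A, Y) = Y - 8*A
x(t) = 5
h(R, P) = 5 + R
u = -282757/70741 (u = -4 + (5 - 212)/(-70741) = -4 - 207*(-1/70741) = -4 + 207/70741 = -282757/70741 ≈ -3.9971)
1/(b(38 - 105, -117) + u) = 1/((-117 - 8*(38 - 105)) - 282757/70741) = 1/((-117 - 8*(-67)) - 282757/70741) = 1/((-117 + 536) - 282757/70741) = 1/(419 - 282757/70741) = 1/(29357722/70741) = 70741/29357722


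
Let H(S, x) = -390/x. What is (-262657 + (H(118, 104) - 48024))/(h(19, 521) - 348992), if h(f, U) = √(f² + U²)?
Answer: 54213246136/60897572131 + 1242739*√271802/487180577048 ≈ 0.89157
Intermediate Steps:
h(f, U) = √(U² + f²)
(-262657 + (H(118, 104) - 48024))/(h(19, 521) - 348992) = (-262657 + (-390/104 - 48024))/(√(521² + 19²) - 348992) = (-262657 + (-390*1/104 - 48024))/(√(271441 + 361) - 348992) = (-262657 + (-15/4 - 48024))/(√271802 - 348992) = (-262657 - 192111/4)/(-348992 + √271802) = -1242739/(4*(-348992 + √271802))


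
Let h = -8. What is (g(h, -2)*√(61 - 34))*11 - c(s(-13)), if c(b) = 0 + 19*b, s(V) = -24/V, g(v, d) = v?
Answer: -456/13 - 264*√3 ≈ -492.34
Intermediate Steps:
c(b) = 19*b
(g(h, -2)*√(61 - 34))*11 - c(s(-13)) = -8*√(61 - 34)*11 - 19*(-24/(-13)) = -24*√3*11 - 19*(-24*(-1/13)) = -24*√3*11 - 19*24/13 = -24*√3*11 - 1*456/13 = -264*√3 - 456/13 = -456/13 - 264*√3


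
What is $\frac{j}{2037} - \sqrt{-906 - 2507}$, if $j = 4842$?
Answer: $\frac{1614}{679} - i \sqrt{3413} \approx 2.377 - 58.421 i$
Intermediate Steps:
$\frac{j}{2037} - \sqrt{-906 - 2507} = \frac{4842}{2037} - \sqrt{-906 - 2507} = 4842 \cdot \frac{1}{2037} - \sqrt{-3413} = \frac{1614}{679} - i \sqrt{3413}$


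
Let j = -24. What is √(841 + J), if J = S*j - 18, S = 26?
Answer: √199 ≈ 14.107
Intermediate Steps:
J = -642 (J = 26*(-24) - 18 = -624 - 18 = -642)
√(841 + J) = √(841 - 642) = √199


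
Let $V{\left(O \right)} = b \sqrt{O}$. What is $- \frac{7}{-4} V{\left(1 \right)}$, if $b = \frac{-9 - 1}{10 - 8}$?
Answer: $- \frac{35}{4} \approx -8.75$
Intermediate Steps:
$b = -5$ ($b = - \frac{10}{2} = \left(-10\right) \frac{1}{2} = -5$)
$V{\left(O \right)} = - 5 \sqrt{O}$
$- \frac{7}{-4} V{\left(1 \right)} = - \frac{7}{-4} \left(- 5 \sqrt{1}\right) = \left(-7\right) \left(- \frac{1}{4}\right) \left(\left(-5\right) 1\right) = \frac{7}{4} \left(-5\right) = - \frac{35}{4}$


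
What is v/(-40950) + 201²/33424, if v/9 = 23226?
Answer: -42320091/10862800 ≈ -3.8959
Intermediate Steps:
v = 209034 (v = 9*23226 = 209034)
v/(-40950) + 201²/33424 = 209034/(-40950) + 201²/33424 = 209034*(-1/40950) + 40401*(1/33424) = -1659/325 + 40401/33424 = -42320091/10862800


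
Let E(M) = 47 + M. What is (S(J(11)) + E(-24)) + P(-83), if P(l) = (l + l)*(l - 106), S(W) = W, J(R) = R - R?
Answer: 31397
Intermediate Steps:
J(R) = 0
P(l) = 2*l*(-106 + l) (P(l) = (2*l)*(-106 + l) = 2*l*(-106 + l))
(S(J(11)) + E(-24)) + P(-83) = (0 + (47 - 24)) + 2*(-83)*(-106 - 83) = (0 + 23) + 2*(-83)*(-189) = 23 + 31374 = 31397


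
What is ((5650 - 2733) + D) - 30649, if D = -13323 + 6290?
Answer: -34765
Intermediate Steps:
D = -7033
((5650 - 2733) + D) - 30649 = ((5650 - 2733) - 7033) - 30649 = (2917 - 7033) - 30649 = -4116 - 30649 = -34765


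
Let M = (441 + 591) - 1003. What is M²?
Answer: 841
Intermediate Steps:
M = 29 (M = 1032 - 1003 = 29)
M² = 29² = 841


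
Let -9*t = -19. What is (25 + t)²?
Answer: 59536/81 ≈ 735.01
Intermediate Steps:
t = 19/9 (t = -⅑*(-19) = 19/9 ≈ 2.1111)
(25 + t)² = (25 + 19/9)² = (244/9)² = 59536/81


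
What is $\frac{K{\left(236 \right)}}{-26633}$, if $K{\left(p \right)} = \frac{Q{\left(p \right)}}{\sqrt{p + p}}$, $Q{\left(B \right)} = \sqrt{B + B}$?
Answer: $- \frac{1}{26633} \approx -3.7547 \cdot 10^{-5}$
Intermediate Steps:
$Q{\left(B \right)} = \sqrt{2} \sqrt{B}$ ($Q{\left(B \right)} = \sqrt{2 B} = \sqrt{2} \sqrt{B}$)
$K{\left(p \right)} = 1$ ($K{\left(p \right)} = \frac{\sqrt{2} \sqrt{p}}{\sqrt{p + p}} = \frac{\sqrt{2} \sqrt{p}}{\sqrt{2 p}} = \frac{\sqrt{2} \sqrt{p}}{\sqrt{2} \sqrt{p}} = \sqrt{2} \sqrt{p} \frac{\sqrt{2}}{2 \sqrt{p}} = 1$)
$\frac{K{\left(236 \right)}}{-26633} = 1 \frac{1}{-26633} = 1 \left(- \frac{1}{26633}\right) = - \frac{1}{26633}$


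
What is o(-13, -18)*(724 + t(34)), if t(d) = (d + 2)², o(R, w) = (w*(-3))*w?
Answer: -1963440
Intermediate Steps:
o(R, w) = -3*w² (o(R, w) = (-3*w)*w = -3*w²)
t(d) = (2 + d)²
o(-13, -18)*(724 + t(34)) = (-3*(-18)²)*(724 + (2 + 34)²) = (-3*324)*(724 + 36²) = -972*(724 + 1296) = -972*2020 = -1963440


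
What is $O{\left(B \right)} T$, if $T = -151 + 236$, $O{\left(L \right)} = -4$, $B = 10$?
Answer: $-340$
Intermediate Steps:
$T = 85$
$O{\left(B \right)} T = \left(-4\right) 85 = -340$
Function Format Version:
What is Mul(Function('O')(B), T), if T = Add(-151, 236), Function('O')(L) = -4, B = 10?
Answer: -340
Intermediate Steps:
T = 85
Mul(Function('O')(B), T) = Mul(-4, 85) = -340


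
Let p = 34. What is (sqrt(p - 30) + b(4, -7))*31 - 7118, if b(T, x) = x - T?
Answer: -7397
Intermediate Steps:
(sqrt(p - 30) + b(4, -7))*31 - 7118 = (sqrt(34 - 30) + (-7 - 1*4))*31 - 7118 = (sqrt(4) + (-7 - 4))*31 - 7118 = (2 - 11)*31 - 7118 = -9*31 - 7118 = -279 - 7118 = -7397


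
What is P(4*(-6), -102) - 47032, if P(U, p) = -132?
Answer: -47164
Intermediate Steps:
P(4*(-6), -102) - 47032 = -132 - 47032 = -47164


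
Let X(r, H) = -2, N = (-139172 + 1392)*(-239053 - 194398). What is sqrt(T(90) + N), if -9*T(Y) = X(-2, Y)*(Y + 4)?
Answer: 2*sqrt(134371977302)/3 ≈ 2.4438e+5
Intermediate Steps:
N = 59720878780 (N = -137780*(-433451) = 59720878780)
T(Y) = 8/9 + 2*Y/9 (T(Y) = -(-2)*(Y + 4)/9 = -(-2)*(4 + Y)/9 = -(-8 - 2*Y)/9 = 8/9 + 2*Y/9)
sqrt(T(90) + N) = sqrt((8/9 + (2/9)*90) + 59720878780) = sqrt((8/9 + 20) + 59720878780) = sqrt(188/9 + 59720878780) = sqrt(537487909208/9) = 2*sqrt(134371977302)/3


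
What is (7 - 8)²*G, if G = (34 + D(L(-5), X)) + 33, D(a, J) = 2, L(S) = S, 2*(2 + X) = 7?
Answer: 69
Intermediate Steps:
X = 3/2 (X = -2 + (½)*7 = -2 + 7/2 = 3/2 ≈ 1.5000)
G = 69 (G = (34 + 2) + 33 = 36 + 33 = 69)
(7 - 8)²*G = (7 - 8)²*69 = (-1)²*69 = 1*69 = 69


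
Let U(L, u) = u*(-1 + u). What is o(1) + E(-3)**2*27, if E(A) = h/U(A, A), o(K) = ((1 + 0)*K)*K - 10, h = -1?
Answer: -141/16 ≈ -8.8125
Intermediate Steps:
o(K) = -10 + K**2 (o(K) = (1*K)*K - 10 = K*K - 10 = K**2 - 10 = -10 + K**2)
E(A) = -1/(A*(-1 + A))
o(1) + E(-3)**2*27 = (-10 + 1**2) + (-1/(-3*(-1 - 3)))**2*27 = (-10 + 1) + (-1*(-1/3)/(-4))**2*27 = -9 + (-1*(-1/3)*(-1/4))**2*27 = -9 + (-1/12)**2*27 = -9 + (1/144)*27 = -9 + 3/16 = -141/16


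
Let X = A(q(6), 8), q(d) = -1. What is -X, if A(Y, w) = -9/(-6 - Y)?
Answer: -9/5 ≈ -1.8000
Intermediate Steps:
X = 9/5 (X = 9/(6 - 1) = 9/5 ≈ 1.8000)
-X = -1*9/5 = -9/5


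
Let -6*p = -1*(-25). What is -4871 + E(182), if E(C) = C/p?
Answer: -122867/25 ≈ -4914.7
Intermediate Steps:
p = -25/6 (p = -(-1)*(-25)/6 = -⅙*25 = -25/6 ≈ -4.1667)
E(C) = -6*C/25 (E(C) = C/(-25/6) = C*(-6/25) = -6*C/25)
-4871 + E(182) = -4871 - 6/25*182 = -4871 - 1092/25 = -122867/25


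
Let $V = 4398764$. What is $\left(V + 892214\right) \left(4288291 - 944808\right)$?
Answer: $17690294996374$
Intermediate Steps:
$\left(V + 892214\right) \left(4288291 - 944808\right) = \left(4398764 + 892214\right) \left(4288291 - 944808\right) = 5290978 \cdot 3343483 = 17690294996374$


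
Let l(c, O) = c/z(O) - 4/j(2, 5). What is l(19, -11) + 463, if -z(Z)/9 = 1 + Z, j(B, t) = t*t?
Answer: 208373/450 ≈ 463.05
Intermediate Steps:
j(B, t) = t²
z(Z) = -9 - 9*Z (z(Z) = -9*(1 + Z) = -9 - 9*Z)
l(c, O) = -4/25 + c/(-9 - 9*O) (l(c, O) = c/(-9 - 9*O) - 4/(5²) = c/(-9 - 9*O) - 4/25 = -4/25 + c/(-9 - 9*O))
l(19, -11) + 463 = (-36 - 36*(-11) - 25*19)/(225*(1 - 11)) + 463 = (1/225)*(-36 + 396 - 475)/(-10) + 463 = (1/225)*(-⅒)*(-115) + 463 = 23/450 + 463 = 208373/450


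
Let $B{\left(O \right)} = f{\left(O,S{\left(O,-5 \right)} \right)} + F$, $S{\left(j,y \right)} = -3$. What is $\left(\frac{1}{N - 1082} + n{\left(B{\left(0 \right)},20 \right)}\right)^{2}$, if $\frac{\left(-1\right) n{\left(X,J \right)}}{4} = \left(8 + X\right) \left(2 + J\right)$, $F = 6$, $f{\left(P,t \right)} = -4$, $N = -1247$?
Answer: $\frac{4200536329441}{5424241} \approx 7.744 \cdot 10^{5}$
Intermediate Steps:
$B{\left(O \right)} = 2$ ($B{\left(O \right)} = -4 + 6 = 2$)
$n{\left(X,J \right)} = - 4 \left(2 + J\right) \left(8 + X\right)$ ($n{\left(X,J \right)} = - 4 \left(8 + X\right) \left(2 + J\right) = - 4 \left(2 + J\right) \left(8 + X\right)$)
$\left(\frac{1}{N - 1082} + n{\left(B{\left(0 \right)},20 \right)}\right)^{2} = \left(\frac{1}{-1247 - 1082} - \left(720 + 160\right)\right)^{2} = \left(\frac{1}{-2329} - 880\right)^{2} = \left(- \frac{1}{2329} - 880\right)^{2} = \left(- \frac{2049521}{2329}\right)^{2} = \frac{4200536329441}{5424241}$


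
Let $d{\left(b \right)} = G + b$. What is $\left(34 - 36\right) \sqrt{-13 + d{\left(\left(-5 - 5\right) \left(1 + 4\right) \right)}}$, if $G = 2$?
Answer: $- 2 i \sqrt{61} \approx - 15.62 i$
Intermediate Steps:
$d{\left(b \right)} = 2 + b$
$\left(34 - 36\right) \sqrt{-13 + d{\left(\left(-5 - 5\right) \left(1 + 4\right) \right)}} = \left(34 - 36\right) \sqrt{-13 + \left(2 + \left(-5 - 5\right) \left(1 + 4\right)\right)} = - 2 \sqrt{-13 + \left(2 - 50\right)} = - 2 \sqrt{-13 - 48} = - 2 \sqrt{-61} = - 2 i \sqrt{61}$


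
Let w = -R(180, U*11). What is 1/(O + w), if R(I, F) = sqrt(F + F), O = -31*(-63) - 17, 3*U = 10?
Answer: 132/255547 + sqrt(165)/5622034 ≈ 0.00051882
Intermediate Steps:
U = 10/3 (U = (1/3)*10 = 10/3 ≈ 3.3333)
O = 1936 (O = 1953 - 17 = 1936)
R(I, F) = sqrt(2)*sqrt(F) (R(I, F) = sqrt(2*F) = sqrt(2)*sqrt(F))
w = -2*sqrt(165)/3 (w = -sqrt(2)*sqrt((10/3)*11) = -sqrt(2)*sqrt(110/3) = -sqrt(2)*sqrt(330)/3 = -2*sqrt(165)/3 ≈ -8.5635)
1/(O + w) = 1/(1936 - 2*sqrt(165)/3)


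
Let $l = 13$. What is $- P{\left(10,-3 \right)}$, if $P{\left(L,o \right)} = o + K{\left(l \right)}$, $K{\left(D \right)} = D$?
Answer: $-10$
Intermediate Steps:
$P{\left(L,o \right)} = 13 + o$ ($P{\left(L,o \right)} = o + 13 = 13 + o$)
$- P{\left(10,-3 \right)} = - (13 - 3) = \left(-1\right) 10 = -10$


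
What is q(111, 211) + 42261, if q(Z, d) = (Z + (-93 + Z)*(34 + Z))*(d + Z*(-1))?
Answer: 314361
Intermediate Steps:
q(Z, d) = (Z + (-93 + Z)*(34 + Z))*(d - Z)
q(111, 211) + 42261 = (-1*111**3 - 3162*211 + 58*111**2 + 3162*111 + 211*111**2 - 58*111*211) + 42261 = (-1*1367631 - 667182 + 58*12321 + 350982 + 211*12321 - 1358418) + 42261 = (-1367631 - 667182 + 714618 + 350982 + 2599731 - 1358418) + 42261 = 272100 + 42261 = 314361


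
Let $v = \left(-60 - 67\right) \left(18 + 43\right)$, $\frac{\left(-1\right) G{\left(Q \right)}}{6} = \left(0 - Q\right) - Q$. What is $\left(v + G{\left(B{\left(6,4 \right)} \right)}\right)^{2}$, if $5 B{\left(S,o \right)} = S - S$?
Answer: $60016009$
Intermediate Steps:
$B{\left(S,o \right)} = 0$ ($B{\left(S,o \right)} = \frac{S - S}{5} = \frac{1}{5} \cdot 0 = 0$)
$G{\left(Q \right)} = 12 Q$ ($G{\left(Q \right)} = - 6 \left(\left(0 - Q\right) - Q\right) = - 6 \left(- Q - Q\right) = - 6 \left(- 2 Q\right) = 12 Q$)
$v = -7747$ ($v = \left(-127\right) 61 = -7747$)
$\left(v + G{\left(B{\left(6,4 \right)} \right)}\right)^{2} = \left(-7747 + 12 \cdot 0\right)^{2} = \left(-7747 + 0\right)^{2} = \left(-7747\right)^{2} = 60016009$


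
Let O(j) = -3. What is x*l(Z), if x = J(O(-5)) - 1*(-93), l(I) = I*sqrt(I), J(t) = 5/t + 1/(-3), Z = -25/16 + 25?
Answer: 170625*sqrt(15)/64 ≈ 10325.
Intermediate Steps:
Z = 375/16 (Z = -25*1/16 + 25 = -25/16 + 25 = 375/16 ≈ 23.438)
J(t) = -1/3 + 5/t (J(t) = 5/t + 1*(-1/3) = 5/t - 1/3 = -1/3 + 5/t)
l(I) = I**(3/2)
x = 91 (x = (1/3)*(15 - 1*(-3))/(-3) - 1*(-93) = (1/3)*(-1/3)*(15 + 3) + 93 = (1/3)*(-1/3)*18 + 93 = -2 + 93 = 91)
x*l(Z) = 91*(375/16)**(3/2) = 91*(1875*sqrt(15)/64) = 170625*sqrt(15)/64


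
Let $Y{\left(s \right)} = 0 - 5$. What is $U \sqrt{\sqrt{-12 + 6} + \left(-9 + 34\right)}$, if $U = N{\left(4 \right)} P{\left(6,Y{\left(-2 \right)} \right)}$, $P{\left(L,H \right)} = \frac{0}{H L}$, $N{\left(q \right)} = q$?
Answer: $0$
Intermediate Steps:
$Y{\left(s \right)} = -5$ ($Y{\left(s \right)} = 0 - 5 = -5$)
$P{\left(L,H \right)} = 0$ ($P{\left(L,H \right)} = 0 \frac{1}{H L} = 0$)
$U = 0$ ($U = 4 \cdot 0 = 0$)
$U \sqrt{\sqrt{-12 + 6} + \left(-9 + 34\right)} = 0 \sqrt{\sqrt{-12 + 6} + \left(-9 + 34\right)} = 0 \sqrt{\sqrt{-6} + 25} = 0 \sqrt{i \sqrt{6} + 25} = 0 \sqrt{25 + i \sqrt{6}} = 0$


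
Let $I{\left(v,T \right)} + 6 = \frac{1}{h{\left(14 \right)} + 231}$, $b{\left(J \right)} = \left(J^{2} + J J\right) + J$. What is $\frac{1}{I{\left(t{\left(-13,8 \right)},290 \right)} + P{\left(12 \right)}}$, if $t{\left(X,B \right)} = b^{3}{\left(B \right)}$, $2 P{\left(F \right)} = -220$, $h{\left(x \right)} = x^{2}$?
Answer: $- \frac{427}{49531} \approx -0.0086209$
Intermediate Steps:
$b{\left(J \right)} = J + 2 J^{2}$ ($b{\left(J \right)} = \left(J^{2} + J^{2}\right) + J = 2 J^{2} + J = J + 2 J^{2}$)
$P{\left(F \right)} = -110$ ($P{\left(F \right)} = \frac{1}{2} \left(-220\right) = -110$)
$t{\left(X,B \right)} = B^{3} \left(1 + 2 B\right)^{3}$ ($t{\left(X,B \right)} = \left(B \left(1 + 2 B\right)\right)^{3} = B^{3} \left(1 + 2 B\right)^{3}$)
$I{\left(v,T \right)} = - \frac{2561}{427}$ ($I{\left(v,T \right)} = -6 + \frac{1}{14^{2} + 231} = -6 + \frac{1}{196 + 231} = -6 + \frac{1}{427} = - \frac{2561}{427}$)
$\frac{1}{I{\left(t{\left(-13,8 \right)},290 \right)} + P{\left(12 \right)}} = \frac{1}{- \frac{2561}{427} - 110} = \frac{1}{- \frac{49531}{427}} = - \frac{427}{49531}$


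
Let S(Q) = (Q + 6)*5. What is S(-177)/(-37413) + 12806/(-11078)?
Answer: -26091066/23025623 ≈ -1.1331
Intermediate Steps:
S(Q) = 30 + 5*Q (S(Q) = (6 + Q)*5 = 30 + 5*Q)
S(-177)/(-37413) + 12806/(-11078) = (30 + 5*(-177))/(-37413) + 12806/(-11078) = (30 - 885)*(-1/37413) + 12806*(-1/11078) = -855*(-1/37413) - 6403/5539 = 95/4157 - 6403/5539 = -26091066/23025623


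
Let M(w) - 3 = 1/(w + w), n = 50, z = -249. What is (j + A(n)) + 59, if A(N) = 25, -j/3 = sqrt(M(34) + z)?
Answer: 84 - 3*I*sqrt(284359)/34 ≈ 84.0 - 47.052*I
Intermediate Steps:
M(w) = 3 + 1/(2*w) (M(w) = 3 + 1/(w + w) = 3 + 1/(2*w))
j = -3*I*sqrt(284359)/34 (j = -3*sqrt((3 + (1/2)/34) - 249) = -3*sqrt((3 + (1/2)*(1/34)) - 249) = -3*sqrt((3 + 1/68) - 249) = -3*sqrt(205/68 - 249) = -3*I*sqrt(284359)/34 ≈ -47.052*I)
(j + A(n)) + 59 = (-3*I*sqrt(284359)/34 + 25) + 59 = (25 - 3*I*sqrt(284359)/34) + 59 = 84 - 3*I*sqrt(284359)/34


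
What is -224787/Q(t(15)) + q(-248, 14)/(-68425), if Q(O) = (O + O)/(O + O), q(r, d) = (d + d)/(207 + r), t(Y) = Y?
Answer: -90089009921/400775 ≈ -2.2479e+5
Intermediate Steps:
q(r, d) = 2*d/(207 + r) (q(r, d) = (2*d)/(207 + r) = 2*d/(207 + r))
Q(O) = 1 (Q(O) = (2*O)/((2*O)) = (2*O)*(1/(2*O)) = 1)
-224787/Q(t(15)) + q(-248, 14)/(-68425) = -224787/1 + (2*14/(207 - 248))/(-68425) = -224787*1 + (2*14/(-41))*(-1/68425) = -224787 + (2*14*(-1/41))*(-1/68425) = -224787 - 28/41*(-1/68425) = -224787 + 4/400775 = -90089009921/400775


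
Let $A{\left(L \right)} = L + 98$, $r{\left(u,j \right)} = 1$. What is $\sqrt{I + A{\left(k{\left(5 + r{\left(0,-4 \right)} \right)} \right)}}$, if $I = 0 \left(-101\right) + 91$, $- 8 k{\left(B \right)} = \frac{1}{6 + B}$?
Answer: $\frac{\sqrt{108858}}{24} \approx 13.747$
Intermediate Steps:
$k{\left(B \right)} = - \frac{1}{8 \left(6 + B\right)}$
$A{\left(L \right)} = 98 + L$
$I = 91$ ($I = 0 + 91 = 91$)
$\sqrt{I + A{\left(k{\left(5 + r{\left(0,-4 \right)} \right)} \right)}} = \sqrt{91 + \left(98 - \frac{1}{48 + 8 \left(5 + 1\right)}\right)} = \sqrt{91 + \left(98 - \frac{1}{48 + 8 \cdot 6}\right)} = \sqrt{91 + \left(98 - \frac{1}{48 + 48}\right)} = \sqrt{91 + \left(98 - \frac{1}{96}\right)} = \sqrt{91 + \frac{9407}{96}} = \sqrt{\frac{18143}{96}} = \frac{\sqrt{108858}}{24}$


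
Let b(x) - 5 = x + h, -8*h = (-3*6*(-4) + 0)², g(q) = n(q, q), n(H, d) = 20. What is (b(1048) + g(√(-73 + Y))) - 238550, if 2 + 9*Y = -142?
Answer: -238125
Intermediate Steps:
Y = -16 (Y = -2/9 + (⅑)*(-142) = -2/9 - 142/9 = -16)
g(q) = 20
h = -648 (h = -(-3*6*(-4) + 0)²/8 = -(-18*(-4) + 0)²/8 = -(72 + 0)²/8 = -⅛*72² = -⅛*5184 = -648)
b(x) = -643 + x (b(x) = 5 + (x - 648) = 5 + (-648 + x) = -643 + x)
(b(1048) + g(√(-73 + Y))) - 238550 = ((-643 + 1048) + 20) - 238550 = (405 + 20) - 238550 = 425 - 238550 = -238125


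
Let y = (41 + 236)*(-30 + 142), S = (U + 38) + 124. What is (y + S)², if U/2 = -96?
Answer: 960628036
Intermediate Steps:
U = -192 (U = 2*(-96) = -192)
S = -30 (S = (-192 + 38) + 124 = -154 + 124 = -30)
y = 31024 (y = 277*112 = 31024)
(y + S)² = (31024 - 30)² = 30994² = 960628036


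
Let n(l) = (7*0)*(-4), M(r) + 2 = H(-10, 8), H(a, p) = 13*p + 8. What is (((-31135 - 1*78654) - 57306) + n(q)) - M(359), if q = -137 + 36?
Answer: -167205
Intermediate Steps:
H(a, p) = 8 + 13*p
q = -101
M(r) = 110 (M(r) = -2 + (8 + 13*8) = -2 + (8 + 104) = -2 + 112 = 110)
n(l) = 0 (n(l) = 0*(-4) = 0)
(((-31135 - 1*78654) - 57306) + n(q)) - M(359) = (((-31135 - 1*78654) - 57306) + 0) - 1*110 = (((-31135 - 78654) - 57306) + 0) - 110 = ((-109789 - 57306) + 0) - 110 = (-167095 + 0) - 110 = -167095 - 110 = -167205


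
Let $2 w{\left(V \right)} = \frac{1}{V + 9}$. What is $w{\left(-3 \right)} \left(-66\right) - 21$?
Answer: $- \frac{53}{2} \approx -26.5$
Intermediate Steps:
$w{\left(V \right)} = \frac{1}{2 \left(9 + V\right)}$ ($w{\left(V \right)} = \frac{1}{2 \left(V + 9\right)} = \frac{1}{2 \left(9 + V\right)}$)
$w{\left(-3 \right)} \left(-66\right) - 21 = \frac{1}{2 \left(9 - 3\right)} \left(-66\right) - 21 = \frac{1}{2 \cdot 6} \left(-66\right) - 21 = \frac{1}{2} \cdot \frac{1}{6} \left(-66\right) - 21 = \frac{1}{12} \left(-66\right) - 21 = - \frac{11}{2} - 21 = - \frac{53}{2}$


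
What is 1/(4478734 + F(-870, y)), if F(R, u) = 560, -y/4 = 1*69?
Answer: 1/4479294 ≈ 2.2325e-7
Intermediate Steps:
y = -276 (y = -4*69 = -276)
1/(4478734 + F(-870, y)) = 1/(4478734 + 560) = 1/4479294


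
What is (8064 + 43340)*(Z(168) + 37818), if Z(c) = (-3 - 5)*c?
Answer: 1874909496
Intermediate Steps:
Z(c) = -8*c
(8064 + 43340)*(Z(168) + 37818) = (8064 + 43340)*(-8*168 + 37818) = 51404*(-1344 + 37818) = 51404*36474 = 1874909496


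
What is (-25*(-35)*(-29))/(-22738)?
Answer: 25375/22738 ≈ 1.1160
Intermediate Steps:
(-25*(-35)*(-29))/(-22738) = (875*(-29))*(-1/22738) = -25375*(-1/22738) = 25375/22738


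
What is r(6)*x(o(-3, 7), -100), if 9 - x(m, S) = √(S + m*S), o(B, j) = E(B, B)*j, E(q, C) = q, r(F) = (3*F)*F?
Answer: 972 - 2160*√5 ≈ -3857.9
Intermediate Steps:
r(F) = 3*F²
o(B, j) = B*j
x(m, S) = 9 - √(S + S*m) (x(m, S) = 9 - √(S + m*S) = 9 - √(S + S*m))
r(6)*x(o(-3, 7), -100) = (3*6²)*(9 - √(-100*(1 - 3*7))) = (3*36)*(9 - √(-100*(1 - 21))) = 108*(9 - √(-100*(-20))) = 108*(9 - √2000) = 108*(9 - 20*√5) = 972 - 2160*√5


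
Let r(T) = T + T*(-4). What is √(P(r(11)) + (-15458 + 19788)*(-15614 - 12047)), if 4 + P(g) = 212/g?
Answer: I*√130431860922/33 ≈ 10944.0*I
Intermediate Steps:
r(T) = -3*T (r(T) = T - 4*T = -3*T)
P(g) = -4 + 212/g
√(P(r(11)) + (-15458 + 19788)*(-15614 - 12047)) = √((-4 + 212/((-3*11))) + (-15458 + 19788)*(-15614 - 12047)) = √((-4 + 212/(-33)) + 4330*(-27661)) = √((-4 + 212*(-1/33)) - 119772130) = √((-4 - 212/33) - 119772130) = √(-344/33 - 119772130) = √(-3952480634/33) = I*√130431860922/33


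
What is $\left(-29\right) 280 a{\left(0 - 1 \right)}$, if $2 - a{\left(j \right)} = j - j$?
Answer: $-16240$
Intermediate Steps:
$a{\left(j \right)} = 2$ ($a{\left(j \right)} = 2 - \left(j - j\right) = 2 - 0 = 2 + 0 = 2$)
$\left(-29\right) 280 a{\left(0 - 1 \right)} = \left(-29\right) 280 \cdot 2 = \left(-8120\right) 2 = -16240$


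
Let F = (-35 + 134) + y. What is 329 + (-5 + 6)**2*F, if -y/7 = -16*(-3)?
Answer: 92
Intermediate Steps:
y = -336 (y = -(-112)*(-3) = -7*48 = -336)
F = -237 (F = (-35 + 134) - 336 = 99 - 336 = -237)
329 + (-5 + 6)**2*F = 329 + (-5 + 6)**2*(-237) = 329 + 1**2*(-237) = 329 + 1*(-237) = 329 - 237 = 92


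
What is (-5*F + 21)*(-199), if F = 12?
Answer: 7761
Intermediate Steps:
(-5*F + 21)*(-199) = (-5*12 + 21)*(-199) = (-60 + 21)*(-199) = -39*(-199) = 7761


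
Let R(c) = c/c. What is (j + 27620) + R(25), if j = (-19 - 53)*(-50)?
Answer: 31221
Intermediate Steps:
R(c) = 1
j = 3600 (j = -72*(-50) = 3600)
(j + 27620) + R(25) = (3600 + 27620) + 1 = 31220 + 1 = 31221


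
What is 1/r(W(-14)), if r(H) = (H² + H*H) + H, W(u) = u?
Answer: 1/378 ≈ 0.0026455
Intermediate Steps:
r(H) = H + 2*H² (r(H) = (H² + H²) + H = 2*H² + H = H + 2*H²)
1/r(W(-14)) = 1/(-14*(1 + 2*(-14))) = 1/(-14*(1 - 28)) = 1/(-14*(-27)) = 1/378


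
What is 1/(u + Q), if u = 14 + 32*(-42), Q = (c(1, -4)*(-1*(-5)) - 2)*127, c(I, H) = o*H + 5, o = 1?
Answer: -1/949 ≈ -0.0010537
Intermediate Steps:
c(I, H) = 5 + H (c(I, H) = 1*H + 5 = H + 5 = 5 + H)
Q = 381 (Q = ((5 - 4)*(-1*(-5)) - 2)*127 = (1*5 - 2)*127 = (5 - 2)*127 = 3*127 = 381)
u = -1330 (u = 14 - 1344 = -1330)
1/(u + Q) = 1/(-1330 + 381) = 1/(-949) = -1/949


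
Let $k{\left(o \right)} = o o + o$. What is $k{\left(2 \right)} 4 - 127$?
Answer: $-103$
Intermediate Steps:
$k{\left(o \right)} = o + o^{2}$ ($k{\left(o \right)} = o^{2} + o = o + o^{2}$)
$k{\left(2 \right)} 4 - 127 = 2 \left(1 + 2\right) 4 - 127 = 2 \cdot 3 \cdot 4 - 127 = 6 \cdot 4 - 127 = 24 - 127 = -103$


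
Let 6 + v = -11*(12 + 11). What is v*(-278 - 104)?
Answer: 98938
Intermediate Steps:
v = -259 (v = -6 - 11*(12 + 11) = -6 - 11*23 = -6 - 253 = -259)
v*(-278 - 104) = -259*(-278 - 104) = -259*(-382) = 98938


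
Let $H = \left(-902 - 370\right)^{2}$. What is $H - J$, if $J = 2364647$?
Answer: $-746663$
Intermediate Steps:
$H = 1617984$ ($H = \left(-1272\right)^{2} = 1617984$)
$H - J = 1617984 - 2364647 = -746663$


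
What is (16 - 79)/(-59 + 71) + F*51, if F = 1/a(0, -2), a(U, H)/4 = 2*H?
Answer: -135/16 ≈ -8.4375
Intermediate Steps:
a(U, H) = 8*H (a(U, H) = 4*(2*H) = 8*H)
F = -1/16 (F = 1/(8*(-2)) = 1/(-16) = -1/16 ≈ -0.062500)
(16 - 79)/(-59 + 71) + F*51 = (16 - 79)/(-59 + 71) - 1/16*51 = -63/12 - 51/16 = -63*1/12 - 51/16 = -21/4 - 51/16 = -135/16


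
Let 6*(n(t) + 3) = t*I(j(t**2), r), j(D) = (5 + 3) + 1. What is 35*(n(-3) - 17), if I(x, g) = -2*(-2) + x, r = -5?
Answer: -1855/2 ≈ -927.50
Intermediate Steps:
j(D) = 9 (j(D) = 8 + 1 = 9)
I(x, g) = 4 + x
n(t) = -3 + 13*t/6 (n(t) = -3 + (t*(4 + 9))/6 = -3 + (t*13)/6 = -3 + (13*t)/6 = -3 + 13*t/6)
35*(n(-3) - 17) = 35*((-3 + (13/6)*(-3)) - 17) = 35*((-3 - 13/2) - 17) = 35*(-19/2 - 17) = 35*(-53/2) = -1855/2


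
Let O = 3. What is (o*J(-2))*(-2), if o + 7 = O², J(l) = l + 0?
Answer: 8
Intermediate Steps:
J(l) = l
o = 2 (o = -7 + 3² = -7 + 9 = 2)
(o*J(-2))*(-2) = (2*(-2))*(-2) = -4*(-2) = 8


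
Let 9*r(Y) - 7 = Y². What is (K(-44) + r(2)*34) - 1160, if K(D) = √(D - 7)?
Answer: -10066/9 + I*√51 ≈ -1118.4 + 7.1414*I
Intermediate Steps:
r(Y) = 7/9 + Y²/9
K(D) = √(-7 + D)
(K(-44) + r(2)*34) - 1160 = (√(-7 - 44) + (7/9 + (⅑)*2²)*34) - 1160 = (√(-51) + (7/9 + (⅑)*4)*34) - 1160 = (I*√51 + (7/9 + 4/9)*34) - 1160 = (I*√51 + (11/9)*34) - 1160 = (I*√51 + 374/9) - 1160 = (374/9 + I*√51) - 1160 = -10066/9 + I*√51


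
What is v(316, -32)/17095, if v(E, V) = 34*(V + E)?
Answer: 9656/17095 ≈ 0.56484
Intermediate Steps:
v(E, V) = 34*E + 34*V (v(E, V) = 34*(E + V) = 34*E + 34*V)
v(316, -32)/17095 = (34*316 + 34*(-32))/17095 = (10744 - 1088)*(1/17095) = 9656*(1/17095) = 9656/17095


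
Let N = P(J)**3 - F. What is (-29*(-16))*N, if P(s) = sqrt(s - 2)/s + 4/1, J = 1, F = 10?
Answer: 19488 + 21808*I ≈ 19488.0 + 21808.0*I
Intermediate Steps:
P(s) = 4 + sqrt(-2 + s)/s (P(s) = sqrt(-2 + s)/s + 4*1 = sqrt(-2 + s)/s + 4 = 4 + sqrt(-2 + s)/s)
N = -10 + (4 + I)**3 (N = (4 + sqrt(-2 + 1)/1)**3 - 1*10 = (4 + 1*sqrt(-1))**3 - 10 = (4 + 1*I)**3 - 10 = (4 + I)**3 - 10 = -10 + (4 + I)**3 ≈ 42.0 + 47.0*I)
(-29*(-16))*N = (-29*(-16))*(42 + 47*I) = 464*(42 + 47*I) = 19488 + 21808*I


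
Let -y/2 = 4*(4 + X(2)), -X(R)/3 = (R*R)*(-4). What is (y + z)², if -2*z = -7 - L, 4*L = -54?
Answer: 2812329/16 ≈ 1.7577e+5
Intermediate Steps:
L = -27/2 (L = (¼)*(-54) = -27/2 ≈ -13.500)
X(R) = 12*R² (X(R) = -3*R*R*(-4) = -3*R²*(-4) = -(-12)*R² = 12*R²)
z = -13/4 (z = -(-7 - 1*(-27/2))/2 = -(-7 + 27/2)/2 = -½*13/2 = -13/4 ≈ -3.2500)
y = -416 (y = -8*(4 + 12*2²) = -8*(4 + 12*4) = -8*(4 + 48) = -8*52 = -2*208 = -416)
(y + z)² = (-416 - 13/4)² = (-1677/4)² = 2812329/16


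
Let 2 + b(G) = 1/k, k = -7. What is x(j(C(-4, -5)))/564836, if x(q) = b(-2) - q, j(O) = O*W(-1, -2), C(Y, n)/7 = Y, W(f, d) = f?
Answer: -211/3953852 ≈ -5.3366e-5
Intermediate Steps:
C(Y, n) = 7*Y
j(O) = -O (j(O) = O*(-1) = -O)
b(G) = -15/7 (b(G) = -2 + 1/(-7) = -2 - ⅐ = -15/7)
x(q) = -15/7 - q
x(j(C(-4, -5)))/564836 = (-15/7 - (-1)*7*(-4))/564836 = (-15/7 - (-1)*(-28))*(1/564836) = (-15/7 - 1*28)*(1/564836) = (-15/7 - 28)*(1/564836) = -211/7*1/564836 = -211/3953852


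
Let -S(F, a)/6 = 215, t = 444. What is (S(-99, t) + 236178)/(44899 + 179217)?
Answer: 58722/56029 ≈ 1.0481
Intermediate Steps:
S(F, a) = -1290 (S(F, a) = -6*215 = -1290)
(S(-99, t) + 236178)/(44899 + 179217) = (-1290 + 236178)/(44899 + 179217) = 234888/224116 = 234888*(1/224116) = 58722/56029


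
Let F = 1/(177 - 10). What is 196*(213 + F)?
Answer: 6972112/167 ≈ 41749.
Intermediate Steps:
F = 1/167 ≈ 0.0059880
196*(213 + F) = 196*(213 + 1/167) = 196*(35572/167) = 6972112/167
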